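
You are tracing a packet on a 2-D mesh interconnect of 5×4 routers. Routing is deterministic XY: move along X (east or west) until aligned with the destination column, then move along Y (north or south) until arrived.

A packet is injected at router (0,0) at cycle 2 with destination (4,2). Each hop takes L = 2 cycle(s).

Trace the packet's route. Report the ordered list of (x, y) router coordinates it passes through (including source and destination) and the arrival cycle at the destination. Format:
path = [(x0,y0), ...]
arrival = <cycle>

  0. router=(0,0) cycle=2 (inject)
  1. router=(1,0) cycle=4 dir=E
  2. router=(2,0) cycle=6 dir=E
  3. router=(3,0) cycle=8 dir=E
  4. router=(4,0) cycle=10 dir=E
  5. router=(4,1) cycle=12 dir=N
  6. router=(4,2) cycle=14 dir=N

path = [(0,0), (1,0), (2,0), (3,0), (4,0), (4,1), (4,2)]
arrival = 14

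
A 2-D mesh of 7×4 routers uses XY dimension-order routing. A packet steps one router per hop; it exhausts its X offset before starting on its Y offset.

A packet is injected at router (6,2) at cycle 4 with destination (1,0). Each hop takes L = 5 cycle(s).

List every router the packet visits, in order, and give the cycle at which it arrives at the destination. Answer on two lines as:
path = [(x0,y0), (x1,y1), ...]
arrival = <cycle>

path = [(6,2), (5,2), (4,2), (3,2), (2,2), (1,2), (1,1), (1,0)]
arrival = 39

  0. router=(6,2) cycle=4 (inject)
  1. router=(5,2) cycle=9 dir=W
  2. router=(4,2) cycle=14 dir=W
  3. router=(3,2) cycle=19 dir=W
  4. router=(2,2) cycle=24 dir=W
  5. router=(1,2) cycle=29 dir=W
  6. router=(1,1) cycle=34 dir=S
  7. router=(1,0) cycle=39 dir=S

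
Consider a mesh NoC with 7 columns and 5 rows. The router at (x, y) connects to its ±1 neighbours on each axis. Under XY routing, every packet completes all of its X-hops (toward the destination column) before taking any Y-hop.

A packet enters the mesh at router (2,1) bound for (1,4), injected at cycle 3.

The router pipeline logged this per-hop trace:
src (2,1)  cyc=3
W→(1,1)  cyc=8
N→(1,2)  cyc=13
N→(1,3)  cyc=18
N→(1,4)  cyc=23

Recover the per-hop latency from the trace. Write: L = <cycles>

L = 5

Δcyc across hop 0→1: 8 − 3 = 5.
Each hop adds L, hence L = 5.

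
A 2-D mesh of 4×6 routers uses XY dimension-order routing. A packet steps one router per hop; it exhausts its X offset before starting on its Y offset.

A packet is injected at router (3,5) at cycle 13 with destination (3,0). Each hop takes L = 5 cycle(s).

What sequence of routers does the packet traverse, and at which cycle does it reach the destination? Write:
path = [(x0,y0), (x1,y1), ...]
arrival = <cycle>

hop 0: (3,5) @ cyc 13
hop 1: (3,4) @ cyc 18  [S]
hop 2: (3,3) @ cyc 23  [S]
hop 3: (3,2) @ cyc 28  [S]
hop 4: (3,1) @ cyc 33  [S]
hop 5: (3,0) @ cyc 38  [S]

path = [(3,5), (3,4), (3,3), (3,2), (3,1), (3,0)]
arrival = 38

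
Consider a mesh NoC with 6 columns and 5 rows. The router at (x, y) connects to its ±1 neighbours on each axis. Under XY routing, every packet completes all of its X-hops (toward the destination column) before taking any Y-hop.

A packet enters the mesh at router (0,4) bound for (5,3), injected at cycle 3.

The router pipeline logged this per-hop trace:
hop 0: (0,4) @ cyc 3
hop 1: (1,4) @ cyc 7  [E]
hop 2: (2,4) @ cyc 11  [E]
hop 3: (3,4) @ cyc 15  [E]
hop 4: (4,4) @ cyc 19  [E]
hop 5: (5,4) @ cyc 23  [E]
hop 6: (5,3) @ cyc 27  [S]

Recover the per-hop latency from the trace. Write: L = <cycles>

Δcyc across hop 0→1: 7 − 3 = 4.
One hop costs L cycles, so L = 4.

L = 4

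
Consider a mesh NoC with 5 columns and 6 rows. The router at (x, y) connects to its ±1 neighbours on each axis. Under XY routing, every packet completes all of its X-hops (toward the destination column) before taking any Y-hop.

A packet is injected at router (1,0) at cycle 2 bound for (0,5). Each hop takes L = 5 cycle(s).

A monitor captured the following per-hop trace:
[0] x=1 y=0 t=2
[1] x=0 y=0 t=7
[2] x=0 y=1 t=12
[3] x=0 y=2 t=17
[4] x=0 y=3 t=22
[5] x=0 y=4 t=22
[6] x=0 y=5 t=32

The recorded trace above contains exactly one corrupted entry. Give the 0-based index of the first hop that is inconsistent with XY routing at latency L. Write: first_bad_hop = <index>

check 1→ d=(-1,0) cyc+5: ok
check 2→ d=(0,1) cyc+5: ok
check 3→ d=(0,1) cyc+5: ok
check 4→ d=(0,1) cyc+5: ok
check 5→ d=(0,1) cyc+0: BAD: Δcyc=0≠L

first_bad_hop = 5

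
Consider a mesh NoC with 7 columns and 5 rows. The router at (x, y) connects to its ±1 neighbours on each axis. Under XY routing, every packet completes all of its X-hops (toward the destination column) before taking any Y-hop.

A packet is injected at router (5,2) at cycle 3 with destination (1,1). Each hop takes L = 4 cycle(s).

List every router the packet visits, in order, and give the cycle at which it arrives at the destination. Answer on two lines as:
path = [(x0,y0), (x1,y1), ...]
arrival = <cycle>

hop 0: (5,2) @ cyc 3
hop 1: (4,2) @ cyc 7  [W]
hop 2: (3,2) @ cyc 11  [W]
hop 3: (2,2) @ cyc 15  [W]
hop 4: (1,2) @ cyc 19  [W]
hop 5: (1,1) @ cyc 23  [S]

path = [(5,2), (4,2), (3,2), (2,2), (1,2), (1,1)]
arrival = 23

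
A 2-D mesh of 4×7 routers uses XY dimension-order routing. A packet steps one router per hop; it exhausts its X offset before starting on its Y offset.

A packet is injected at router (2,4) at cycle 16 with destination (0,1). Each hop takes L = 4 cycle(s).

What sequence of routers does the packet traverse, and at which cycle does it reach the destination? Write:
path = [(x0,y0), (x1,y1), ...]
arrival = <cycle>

#0 — 2,4 | c16
#1 — 1,4 | c20 | W
#2 — 0,4 | c24 | W
#3 — 0,3 | c28 | S
#4 — 0,2 | c32 | S
#5 — 0,1 | c36 | S

path = [(2,4), (1,4), (0,4), (0,3), (0,2), (0,1)]
arrival = 36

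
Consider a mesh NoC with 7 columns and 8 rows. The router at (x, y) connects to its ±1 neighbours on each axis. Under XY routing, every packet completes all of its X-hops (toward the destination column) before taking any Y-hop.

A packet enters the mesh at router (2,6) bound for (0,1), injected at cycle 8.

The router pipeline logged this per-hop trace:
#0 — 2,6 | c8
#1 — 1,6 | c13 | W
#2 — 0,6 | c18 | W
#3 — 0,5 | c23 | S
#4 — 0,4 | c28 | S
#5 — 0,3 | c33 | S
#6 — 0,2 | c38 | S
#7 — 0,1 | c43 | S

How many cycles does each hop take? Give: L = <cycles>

Between hops 0 and 1 the cycle counter advances 13 − 8 = 5.
Per-hop latency L = Δcyc = 5.

L = 5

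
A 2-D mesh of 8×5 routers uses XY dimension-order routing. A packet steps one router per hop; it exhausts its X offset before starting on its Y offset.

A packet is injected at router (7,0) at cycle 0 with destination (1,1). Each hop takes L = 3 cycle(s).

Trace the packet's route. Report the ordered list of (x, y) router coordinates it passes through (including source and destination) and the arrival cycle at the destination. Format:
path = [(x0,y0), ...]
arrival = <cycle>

path = [(7,0), (6,0), (5,0), (4,0), (3,0), (2,0), (1,0), (1,1)]
arrival = 21

src (7,0)  cyc=0
W→(6,0)  cyc=3
W→(5,0)  cyc=6
W→(4,0)  cyc=9
W→(3,0)  cyc=12
W→(2,0)  cyc=15
W→(1,0)  cyc=18
N→(1,1)  cyc=21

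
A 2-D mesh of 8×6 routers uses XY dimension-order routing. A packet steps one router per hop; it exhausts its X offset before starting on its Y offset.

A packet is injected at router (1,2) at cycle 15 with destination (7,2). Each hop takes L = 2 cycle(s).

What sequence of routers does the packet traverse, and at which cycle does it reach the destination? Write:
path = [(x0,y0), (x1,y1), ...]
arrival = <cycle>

path = [(1,2), (2,2), (3,2), (4,2), (5,2), (6,2), (7,2)]
arrival = 27

src (1,2)  cyc=15
E→(2,2)  cyc=17
E→(3,2)  cyc=19
E→(4,2)  cyc=21
E→(5,2)  cyc=23
E→(6,2)  cyc=25
E→(7,2)  cyc=27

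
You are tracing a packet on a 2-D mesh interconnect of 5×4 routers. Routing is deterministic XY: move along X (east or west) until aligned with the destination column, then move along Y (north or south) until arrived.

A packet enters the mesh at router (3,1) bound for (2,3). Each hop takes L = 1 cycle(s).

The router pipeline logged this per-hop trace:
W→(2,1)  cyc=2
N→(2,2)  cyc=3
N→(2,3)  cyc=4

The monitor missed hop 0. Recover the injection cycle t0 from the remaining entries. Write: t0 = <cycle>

At hop 1 the cycle is 2; in general cyc_k = t0 + kL.
t0 = cyc[1] − L = 2 − 1 = 1.

t0 = 1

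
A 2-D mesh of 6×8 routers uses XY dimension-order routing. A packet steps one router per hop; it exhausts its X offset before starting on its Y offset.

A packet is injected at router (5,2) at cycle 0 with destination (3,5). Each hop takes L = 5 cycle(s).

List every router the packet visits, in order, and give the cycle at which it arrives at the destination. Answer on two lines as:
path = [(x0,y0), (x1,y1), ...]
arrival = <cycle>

path = [(5,2), (4,2), (3,2), (3,3), (3,4), (3,5)]
arrival = 25

[0] x=5 y=2 t=0
[1] x=4 y=2 t=5 →W
[2] x=3 y=2 t=10 →W
[3] x=3 y=3 t=15 →N
[4] x=3 y=4 t=20 →N
[5] x=3 y=5 t=25 →N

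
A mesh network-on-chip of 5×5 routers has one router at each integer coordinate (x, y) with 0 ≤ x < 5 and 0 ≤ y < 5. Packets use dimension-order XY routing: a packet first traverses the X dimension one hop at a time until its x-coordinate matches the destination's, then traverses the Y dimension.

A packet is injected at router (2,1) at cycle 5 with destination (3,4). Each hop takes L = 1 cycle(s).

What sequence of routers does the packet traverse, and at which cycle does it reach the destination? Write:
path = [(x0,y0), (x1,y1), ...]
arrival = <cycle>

#0 — 2,1 | c5
#1 — 3,1 | c6 | E
#2 — 3,2 | c7 | N
#3 — 3,3 | c8 | N
#4 — 3,4 | c9 | N

path = [(2,1), (3,1), (3,2), (3,3), (3,4)]
arrival = 9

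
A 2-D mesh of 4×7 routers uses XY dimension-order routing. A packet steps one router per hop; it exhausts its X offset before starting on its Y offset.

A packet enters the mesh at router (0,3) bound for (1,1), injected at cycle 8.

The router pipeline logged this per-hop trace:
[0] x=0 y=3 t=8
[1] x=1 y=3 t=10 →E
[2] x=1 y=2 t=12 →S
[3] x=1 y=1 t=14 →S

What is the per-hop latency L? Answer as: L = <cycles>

L = 2

Δcyc across hop 0→1: 10 − 8 = 2.
Per-hop latency L = Δcyc = 2.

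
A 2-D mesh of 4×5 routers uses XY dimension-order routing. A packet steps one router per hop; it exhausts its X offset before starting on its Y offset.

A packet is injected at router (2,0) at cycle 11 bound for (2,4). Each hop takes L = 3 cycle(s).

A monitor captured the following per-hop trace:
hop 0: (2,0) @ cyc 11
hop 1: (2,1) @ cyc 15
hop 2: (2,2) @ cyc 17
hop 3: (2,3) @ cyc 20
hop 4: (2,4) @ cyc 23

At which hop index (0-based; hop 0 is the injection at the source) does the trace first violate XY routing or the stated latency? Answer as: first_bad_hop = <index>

first_bad_hop = 1

  1: Δx=+0 Δy=+1 Δt=4 [BAD: Δcyc=4≠L]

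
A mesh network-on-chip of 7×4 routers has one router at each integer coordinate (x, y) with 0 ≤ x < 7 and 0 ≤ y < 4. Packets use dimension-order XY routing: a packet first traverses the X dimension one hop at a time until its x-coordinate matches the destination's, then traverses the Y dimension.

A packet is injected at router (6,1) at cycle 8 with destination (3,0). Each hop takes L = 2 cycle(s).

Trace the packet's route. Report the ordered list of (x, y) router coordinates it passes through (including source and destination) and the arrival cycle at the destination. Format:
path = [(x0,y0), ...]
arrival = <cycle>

t=8: at (6,1)
t=10: at (5,1) after W
t=12: at (4,1) after W
t=14: at (3,1) after W
t=16: at (3,0) after S

path = [(6,1), (5,1), (4,1), (3,1), (3,0)]
arrival = 16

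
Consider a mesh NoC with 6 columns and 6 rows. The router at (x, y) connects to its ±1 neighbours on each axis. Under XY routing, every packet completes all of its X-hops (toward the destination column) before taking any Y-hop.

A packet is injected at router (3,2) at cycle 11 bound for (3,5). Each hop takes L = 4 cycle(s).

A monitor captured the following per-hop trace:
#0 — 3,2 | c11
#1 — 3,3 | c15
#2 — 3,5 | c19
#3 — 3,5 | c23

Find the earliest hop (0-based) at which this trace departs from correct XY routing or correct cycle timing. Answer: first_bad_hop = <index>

  1: Δx=+0 Δy=+1 Δt=4 [ok]
  2: Δx=+0 Δy=+2 Δt=4 [BAD: non-unit step]

first_bad_hop = 2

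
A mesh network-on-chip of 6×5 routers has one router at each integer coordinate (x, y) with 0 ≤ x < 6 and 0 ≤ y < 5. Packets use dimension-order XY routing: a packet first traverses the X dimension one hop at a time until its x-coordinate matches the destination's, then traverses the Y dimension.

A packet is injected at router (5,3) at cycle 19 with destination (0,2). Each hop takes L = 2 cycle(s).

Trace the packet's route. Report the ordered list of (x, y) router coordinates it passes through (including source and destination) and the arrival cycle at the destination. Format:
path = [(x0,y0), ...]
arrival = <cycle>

t=19: at (5,3)
t=21: at (4,3) after W
t=23: at (3,3) after W
t=25: at (2,3) after W
t=27: at (1,3) after W
t=29: at (0,3) after W
t=31: at (0,2) after S

path = [(5,3), (4,3), (3,3), (2,3), (1,3), (0,3), (0,2)]
arrival = 31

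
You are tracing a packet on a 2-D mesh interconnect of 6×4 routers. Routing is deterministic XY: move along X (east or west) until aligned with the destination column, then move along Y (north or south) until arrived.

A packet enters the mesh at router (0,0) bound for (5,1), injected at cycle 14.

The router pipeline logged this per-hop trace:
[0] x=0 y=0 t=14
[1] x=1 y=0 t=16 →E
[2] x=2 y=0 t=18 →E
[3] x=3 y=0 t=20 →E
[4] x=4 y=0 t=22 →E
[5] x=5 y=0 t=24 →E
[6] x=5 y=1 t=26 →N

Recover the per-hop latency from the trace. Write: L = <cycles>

From hop 0 (14) to hop 1 (16): +2 cycles.
Per-hop latency L = Δcyc = 2.

L = 2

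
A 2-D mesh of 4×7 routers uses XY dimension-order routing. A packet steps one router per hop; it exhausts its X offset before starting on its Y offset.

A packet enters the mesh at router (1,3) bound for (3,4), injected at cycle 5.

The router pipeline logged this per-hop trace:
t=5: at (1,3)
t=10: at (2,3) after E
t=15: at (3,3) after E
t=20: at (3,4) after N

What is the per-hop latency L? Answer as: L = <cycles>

Between hops 0 and 1 the cycle counter advances 10 − 5 = 5.
That increment is L by definition: L = 5.

L = 5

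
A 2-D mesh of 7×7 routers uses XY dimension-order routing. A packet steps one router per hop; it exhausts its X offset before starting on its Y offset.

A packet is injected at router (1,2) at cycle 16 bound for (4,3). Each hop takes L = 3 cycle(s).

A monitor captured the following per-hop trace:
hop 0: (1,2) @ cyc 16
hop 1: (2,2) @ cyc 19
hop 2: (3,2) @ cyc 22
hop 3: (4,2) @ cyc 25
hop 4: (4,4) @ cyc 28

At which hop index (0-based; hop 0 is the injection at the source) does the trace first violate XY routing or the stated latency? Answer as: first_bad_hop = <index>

first_bad_hop = 4

check 1→ d=(1,0) cyc+3: ok
check 2→ d=(1,0) cyc+3: ok
check 3→ d=(1,0) cyc+3: ok
check 4→ d=(0,2) cyc+3: BAD: non-unit step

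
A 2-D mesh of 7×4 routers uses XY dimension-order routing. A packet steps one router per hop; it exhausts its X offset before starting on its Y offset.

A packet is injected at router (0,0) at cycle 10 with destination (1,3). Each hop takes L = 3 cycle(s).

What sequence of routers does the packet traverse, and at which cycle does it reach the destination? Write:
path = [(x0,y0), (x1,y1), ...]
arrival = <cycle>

src (0,0)  cyc=10
E→(1,0)  cyc=13
N→(1,1)  cyc=16
N→(1,2)  cyc=19
N→(1,3)  cyc=22

path = [(0,0), (1,0), (1,1), (1,2), (1,3)]
arrival = 22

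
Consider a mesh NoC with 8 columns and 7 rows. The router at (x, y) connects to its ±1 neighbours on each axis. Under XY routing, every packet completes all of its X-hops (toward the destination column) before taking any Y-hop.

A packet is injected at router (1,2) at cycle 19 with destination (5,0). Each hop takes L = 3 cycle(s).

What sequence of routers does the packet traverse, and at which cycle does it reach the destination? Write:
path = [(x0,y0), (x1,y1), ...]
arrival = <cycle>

src (1,2)  cyc=19
E→(2,2)  cyc=22
E→(3,2)  cyc=25
E→(4,2)  cyc=28
E→(5,2)  cyc=31
S→(5,1)  cyc=34
S→(5,0)  cyc=37

path = [(1,2), (2,2), (3,2), (4,2), (5,2), (5,1), (5,0)]
arrival = 37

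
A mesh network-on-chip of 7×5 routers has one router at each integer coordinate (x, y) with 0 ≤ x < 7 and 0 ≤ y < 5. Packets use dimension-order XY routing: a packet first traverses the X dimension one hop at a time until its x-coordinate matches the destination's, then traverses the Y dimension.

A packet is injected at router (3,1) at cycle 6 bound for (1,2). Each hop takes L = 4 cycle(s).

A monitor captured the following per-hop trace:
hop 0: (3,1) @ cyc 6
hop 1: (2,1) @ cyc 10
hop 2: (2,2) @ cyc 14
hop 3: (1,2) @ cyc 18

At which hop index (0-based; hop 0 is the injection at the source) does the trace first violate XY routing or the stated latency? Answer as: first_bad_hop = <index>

[1] (-1,+0) / 4c ⇒ ok
[2] (+0,+1) / 4c ⇒ BAD: Y-move but x=2≠1

first_bad_hop = 2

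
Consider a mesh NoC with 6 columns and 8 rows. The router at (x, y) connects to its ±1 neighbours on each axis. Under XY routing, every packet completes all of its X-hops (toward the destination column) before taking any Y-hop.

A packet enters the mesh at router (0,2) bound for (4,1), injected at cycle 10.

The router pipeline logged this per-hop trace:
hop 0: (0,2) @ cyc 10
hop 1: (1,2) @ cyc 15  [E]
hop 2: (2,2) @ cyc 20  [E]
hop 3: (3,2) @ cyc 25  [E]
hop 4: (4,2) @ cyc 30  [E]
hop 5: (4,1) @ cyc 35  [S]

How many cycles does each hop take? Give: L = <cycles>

L = 5

Between hops 0 and 1 the cycle counter advances 15 − 10 = 5.
Per-hop latency L = Δcyc = 5.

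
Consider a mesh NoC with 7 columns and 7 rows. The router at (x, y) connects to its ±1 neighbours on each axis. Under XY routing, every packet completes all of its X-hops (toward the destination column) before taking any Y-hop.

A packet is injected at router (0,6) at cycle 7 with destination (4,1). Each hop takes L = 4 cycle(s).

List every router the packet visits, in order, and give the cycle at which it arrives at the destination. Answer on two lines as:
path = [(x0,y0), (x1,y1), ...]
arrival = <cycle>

path = [(0,6), (1,6), (2,6), (3,6), (4,6), (4,5), (4,4), (4,3), (4,2), (4,1)]
arrival = 43

hop 0: (0,6) @ cyc 7
hop 1: (1,6) @ cyc 11  [E]
hop 2: (2,6) @ cyc 15  [E]
hop 3: (3,6) @ cyc 19  [E]
hop 4: (4,6) @ cyc 23  [E]
hop 5: (4,5) @ cyc 27  [S]
hop 6: (4,4) @ cyc 31  [S]
hop 7: (4,3) @ cyc 35  [S]
hop 8: (4,2) @ cyc 39  [S]
hop 9: (4,1) @ cyc 43  [S]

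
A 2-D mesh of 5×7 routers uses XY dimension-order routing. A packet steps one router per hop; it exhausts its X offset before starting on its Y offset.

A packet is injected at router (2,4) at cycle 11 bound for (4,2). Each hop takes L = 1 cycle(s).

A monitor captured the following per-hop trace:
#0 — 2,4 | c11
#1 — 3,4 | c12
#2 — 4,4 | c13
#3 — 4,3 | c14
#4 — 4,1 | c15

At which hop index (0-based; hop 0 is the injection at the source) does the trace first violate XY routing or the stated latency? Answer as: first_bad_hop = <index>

check 1→ d=(1,0) cyc+1: ok
check 2→ d=(1,0) cyc+1: ok
check 3→ d=(0,-1) cyc+1: ok
check 4→ d=(0,-2) cyc+1: BAD: non-unit step

first_bad_hop = 4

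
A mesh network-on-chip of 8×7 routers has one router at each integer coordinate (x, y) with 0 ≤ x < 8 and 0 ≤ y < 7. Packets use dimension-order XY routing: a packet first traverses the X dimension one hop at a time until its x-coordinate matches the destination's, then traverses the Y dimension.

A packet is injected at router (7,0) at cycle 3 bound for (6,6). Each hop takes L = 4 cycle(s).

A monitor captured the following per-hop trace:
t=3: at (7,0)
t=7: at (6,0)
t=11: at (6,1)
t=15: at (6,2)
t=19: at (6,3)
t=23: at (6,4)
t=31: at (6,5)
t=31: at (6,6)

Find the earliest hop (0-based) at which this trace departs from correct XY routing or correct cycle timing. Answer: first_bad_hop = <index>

first_bad_hop = 6

  1: Δx=-1 Δy=+0 Δt=4 [ok]
  2: Δx=+0 Δy=+1 Δt=4 [ok]
  3: Δx=+0 Δy=+1 Δt=4 [ok]
  4: Δx=+0 Δy=+1 Δt=4 [ok]
  5: Δx=+0 Δy=+1 Δt=4 [ok]
  6: Δx=+0 Δy=+1 Δt=8 [BAD: Δcyc=8≠L]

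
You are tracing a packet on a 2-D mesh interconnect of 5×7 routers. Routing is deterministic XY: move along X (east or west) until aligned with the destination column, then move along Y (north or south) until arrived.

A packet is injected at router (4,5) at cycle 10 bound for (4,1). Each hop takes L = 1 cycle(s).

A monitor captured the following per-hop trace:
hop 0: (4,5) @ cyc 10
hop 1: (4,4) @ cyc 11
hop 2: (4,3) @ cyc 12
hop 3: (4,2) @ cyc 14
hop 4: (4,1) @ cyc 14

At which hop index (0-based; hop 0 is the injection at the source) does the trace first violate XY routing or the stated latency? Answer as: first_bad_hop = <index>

check 1→ d=(0,-1) cyc+1: ok
check 2→ d=(0,-1) cyc+1: ok
check 3→ d=(0,-1) cyc+2: BAD: Δcyc=2≠L

first_bad_hop = 3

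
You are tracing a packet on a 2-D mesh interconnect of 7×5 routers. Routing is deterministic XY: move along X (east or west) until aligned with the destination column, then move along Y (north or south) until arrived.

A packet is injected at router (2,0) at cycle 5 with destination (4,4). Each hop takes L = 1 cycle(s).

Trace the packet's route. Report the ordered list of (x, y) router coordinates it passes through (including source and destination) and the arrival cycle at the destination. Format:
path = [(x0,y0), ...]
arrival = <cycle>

  0. router=(2,0) cycle=5 (inject)
  1. router=(3,0) cycle=6 dir=E
  2. router=(4,0) cycle=7 dir=E
  3. router=(4,1) cycle=8 dir=N
  4. router=(4,2) cycle=9 dir=N
  5. router=(4,3) cycle=10 dir=N
  6. router=(4,4) cycle=11 dir=N

path = [(2,0), (3,0), (4,0), (4,1), (4,2), (4,3), (4,4)]
arrival = 11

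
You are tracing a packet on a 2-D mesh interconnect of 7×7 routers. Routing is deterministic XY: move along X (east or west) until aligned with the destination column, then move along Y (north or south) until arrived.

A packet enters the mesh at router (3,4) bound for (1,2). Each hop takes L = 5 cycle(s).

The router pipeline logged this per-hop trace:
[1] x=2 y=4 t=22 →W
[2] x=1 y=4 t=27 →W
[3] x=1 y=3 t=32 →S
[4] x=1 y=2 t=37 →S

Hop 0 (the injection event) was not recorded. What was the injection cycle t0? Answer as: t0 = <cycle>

The first recorded entry is hop 1 at cycle 22.
Therefore t0 = 22 − L = 17.

t0 = 17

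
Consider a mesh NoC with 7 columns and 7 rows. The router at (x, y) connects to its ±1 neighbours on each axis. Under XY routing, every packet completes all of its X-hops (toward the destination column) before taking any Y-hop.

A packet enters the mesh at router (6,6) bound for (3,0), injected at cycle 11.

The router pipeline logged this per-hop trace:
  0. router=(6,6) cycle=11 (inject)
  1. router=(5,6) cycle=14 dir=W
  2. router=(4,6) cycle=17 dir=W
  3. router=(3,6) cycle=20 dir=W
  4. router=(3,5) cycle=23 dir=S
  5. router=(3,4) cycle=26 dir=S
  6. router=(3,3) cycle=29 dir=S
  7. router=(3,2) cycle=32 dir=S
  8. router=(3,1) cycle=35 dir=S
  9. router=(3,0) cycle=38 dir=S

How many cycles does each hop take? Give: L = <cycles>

L = 3

cyc[1] − cyc[0] = 14 − 11 = 3.
Each hop adds L, hence L = 3.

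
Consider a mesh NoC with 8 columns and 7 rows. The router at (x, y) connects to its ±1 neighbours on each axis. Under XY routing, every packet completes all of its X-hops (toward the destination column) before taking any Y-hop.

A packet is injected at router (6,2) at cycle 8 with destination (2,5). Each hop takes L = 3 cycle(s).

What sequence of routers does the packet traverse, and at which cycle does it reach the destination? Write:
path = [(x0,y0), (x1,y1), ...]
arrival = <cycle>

path = [(6,2), (5,2), (4,2), (3,2), (2,2), (2,3), (2,4), (2,5)]
arrival = 29

#0 — 6,2 | c8
#1 — 5,2 | c11 | W
#2 — 4,2 | c14 | W
#3 — 3,2 | c17 | W
#4 — 2,2 | c20 | W
#5 — 2,3 | c23 | N
#6 — 2,4 | c26 | N
#7 — 2,5 | c29 | N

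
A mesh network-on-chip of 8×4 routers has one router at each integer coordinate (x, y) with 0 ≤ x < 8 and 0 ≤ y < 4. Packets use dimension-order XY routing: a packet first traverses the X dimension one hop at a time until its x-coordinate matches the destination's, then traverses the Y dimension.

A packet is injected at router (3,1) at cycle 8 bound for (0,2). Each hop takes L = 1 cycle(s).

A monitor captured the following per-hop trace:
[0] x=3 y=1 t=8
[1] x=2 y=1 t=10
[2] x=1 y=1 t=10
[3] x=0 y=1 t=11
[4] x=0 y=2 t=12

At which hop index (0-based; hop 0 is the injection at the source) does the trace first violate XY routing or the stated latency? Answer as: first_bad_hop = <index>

[1] (-1,+0) / 2c ⇒ BAD: Δcyc=2≠L

first_bad_hop = 1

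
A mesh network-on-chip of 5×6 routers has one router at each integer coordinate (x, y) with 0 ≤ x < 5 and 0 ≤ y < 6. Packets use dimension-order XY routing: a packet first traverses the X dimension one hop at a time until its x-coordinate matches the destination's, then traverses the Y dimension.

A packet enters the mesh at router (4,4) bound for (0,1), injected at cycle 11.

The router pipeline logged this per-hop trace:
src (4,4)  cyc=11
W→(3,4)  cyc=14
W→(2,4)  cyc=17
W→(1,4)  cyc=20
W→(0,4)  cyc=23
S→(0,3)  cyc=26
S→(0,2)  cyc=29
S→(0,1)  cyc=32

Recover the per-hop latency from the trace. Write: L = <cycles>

Δcyc across hop 0→1: 14 − 11 = 3.
Per-hop latency L = Δcyc = 3.

L = 3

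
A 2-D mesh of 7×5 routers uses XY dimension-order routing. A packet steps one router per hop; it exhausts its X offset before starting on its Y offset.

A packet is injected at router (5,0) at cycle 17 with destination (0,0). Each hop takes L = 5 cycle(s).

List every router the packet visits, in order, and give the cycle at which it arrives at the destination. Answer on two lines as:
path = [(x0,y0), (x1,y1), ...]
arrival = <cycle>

path = [(5,0), (4,0), (3,0), (2,0), (1,0), (0,0)]
arrival = 42

hop 0: (5,0) @ cyc 17
hop 1: (4,0) @ cyc 22  [W]
hop 2: (3,0) @ cyc 27  [W]
hop 3: (2,0) @ cyc 32  [W]
hop 4: (1,0) @ cyc 37  [W]
hop 5: (0,0) @ cyc 42  [W]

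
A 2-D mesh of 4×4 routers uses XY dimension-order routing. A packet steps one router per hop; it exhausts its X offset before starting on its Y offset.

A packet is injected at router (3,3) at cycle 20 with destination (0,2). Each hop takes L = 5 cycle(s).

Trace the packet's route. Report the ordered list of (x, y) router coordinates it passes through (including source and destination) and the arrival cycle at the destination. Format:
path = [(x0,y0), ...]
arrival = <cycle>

path = [(3,3), (2,3), (1,3), (0,3), (0,2)]
arrival = 40

t=20: at (3,3)
t=25: at (2,3) after W
t=30: at (1,3) after W
t=35: at (0,3) after W
t=40: at (0,2) after S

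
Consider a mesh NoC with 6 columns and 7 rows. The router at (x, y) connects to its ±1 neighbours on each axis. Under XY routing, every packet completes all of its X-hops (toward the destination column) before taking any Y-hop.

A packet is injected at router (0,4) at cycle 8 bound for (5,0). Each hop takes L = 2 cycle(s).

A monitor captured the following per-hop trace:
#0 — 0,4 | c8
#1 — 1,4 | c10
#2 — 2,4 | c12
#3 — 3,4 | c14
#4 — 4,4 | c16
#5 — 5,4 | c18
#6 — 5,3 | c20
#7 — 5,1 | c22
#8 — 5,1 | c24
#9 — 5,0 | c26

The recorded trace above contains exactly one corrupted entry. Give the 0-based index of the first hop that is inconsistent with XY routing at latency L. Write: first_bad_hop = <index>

first_bad_hop = 7

[1] (+1,+0) / 2c ⇒ ok
[2] (+1,+0) / 2c ⇒ ok
[3] (+1,+0) / 2c ⇒ ok
[4] (+1,+0) / 2c ⇒ ok
[5] (+1,+0) / 2c ⇒ ok
[6] (+0,-1) / 2c ⇒ ok
[7] (+0,-2) / 2c ⇒ BAD: non-unit step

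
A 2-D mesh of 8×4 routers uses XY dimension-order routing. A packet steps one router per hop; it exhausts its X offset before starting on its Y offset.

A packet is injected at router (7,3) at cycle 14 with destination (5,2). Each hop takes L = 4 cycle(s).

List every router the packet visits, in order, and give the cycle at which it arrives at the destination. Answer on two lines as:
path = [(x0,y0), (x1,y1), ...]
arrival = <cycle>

#0 — 7,3 | c14
#1 — 6,3 | c18 | W
#2 — 5,3 | c22 | W
#3 — 5,2 | c26 | S

path = [(7,3), (6,3), (5,3), (5,2)]
arrival = 26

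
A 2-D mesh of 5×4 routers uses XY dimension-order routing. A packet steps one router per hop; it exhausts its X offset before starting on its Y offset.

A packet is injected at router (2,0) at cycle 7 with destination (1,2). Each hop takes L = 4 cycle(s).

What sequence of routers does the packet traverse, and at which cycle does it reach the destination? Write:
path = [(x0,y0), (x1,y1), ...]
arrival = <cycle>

path = [(2,0), (1,0), (1,1), (1,2)]
arrival = 19

  0. router=(2,0) cycle=7 (inject)
  1. router=(1,0) cycle=11 dir=W
  2. router=(1,1) cycle=15 dir=N
  3. router=(1,2) cycle=19 dir=N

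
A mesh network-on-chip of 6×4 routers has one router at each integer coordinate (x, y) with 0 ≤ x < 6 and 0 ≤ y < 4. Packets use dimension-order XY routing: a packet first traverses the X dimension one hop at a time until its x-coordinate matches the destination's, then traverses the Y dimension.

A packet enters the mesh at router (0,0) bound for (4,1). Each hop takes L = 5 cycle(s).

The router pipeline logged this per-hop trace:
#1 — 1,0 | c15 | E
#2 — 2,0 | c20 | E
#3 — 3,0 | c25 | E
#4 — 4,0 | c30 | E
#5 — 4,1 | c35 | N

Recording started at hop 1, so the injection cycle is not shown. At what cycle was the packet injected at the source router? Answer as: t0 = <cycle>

t0 = 10

cyc[1] = 15 and cyc[k] = t0 + k·L for every k.
Therefore t0 = 15 − L = 10.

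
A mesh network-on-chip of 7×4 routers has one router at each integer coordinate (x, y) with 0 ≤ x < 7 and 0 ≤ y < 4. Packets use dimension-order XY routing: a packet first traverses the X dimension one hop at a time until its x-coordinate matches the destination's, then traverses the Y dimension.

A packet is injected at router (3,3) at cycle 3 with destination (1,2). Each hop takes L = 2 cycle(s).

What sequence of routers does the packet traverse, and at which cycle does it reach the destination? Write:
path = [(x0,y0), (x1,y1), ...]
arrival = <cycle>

path = [(3,3), (2,3), (1,3), (1,2)]
arrival = 9

t=3: at (3,3)
t=5: at (2,3) after W
t=7: at (1,3) after W
t=9: at (1,2) after S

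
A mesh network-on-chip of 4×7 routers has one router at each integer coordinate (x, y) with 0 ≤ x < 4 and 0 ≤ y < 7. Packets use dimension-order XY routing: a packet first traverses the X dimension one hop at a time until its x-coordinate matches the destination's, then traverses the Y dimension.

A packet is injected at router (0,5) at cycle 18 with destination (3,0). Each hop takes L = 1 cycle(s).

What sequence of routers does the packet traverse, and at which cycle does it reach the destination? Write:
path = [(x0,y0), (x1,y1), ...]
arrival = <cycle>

path = [(0,5), (1,5), (2,5), (3,5), (3,4), (3,3), (3,2), (3,1), (3,0)]
arrival = 26

[0] x=0 y=5 t=18
[1] x=1 y=5 t=19 →E
[2] x=2 y=5 t=20 →E
[3] x=3 y=5 t=21 →E
[4] x=3 y=4 t=22 →S
[5] x=3 y=3 t=23 →S
[6] x=3 y=2 t=24 →S
[7] x=3 y=1 t=25 →S
[8] x=3 y=0 t=26 →S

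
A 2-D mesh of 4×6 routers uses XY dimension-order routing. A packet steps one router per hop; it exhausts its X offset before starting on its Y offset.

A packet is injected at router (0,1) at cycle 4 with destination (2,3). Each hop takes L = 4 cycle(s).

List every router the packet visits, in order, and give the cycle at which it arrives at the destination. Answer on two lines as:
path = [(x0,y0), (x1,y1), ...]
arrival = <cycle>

path = [(0,1), (1,1), (2,1), (2,2), (2,3)]
arrival = 20

[0] x=0 y=1 t=4
[1] x=1 y=1 t=8 →E
[2] x=2 y=1 t=12 →E
[3] x=2 y=2 t=16 →N
[4] x=2 y=3 t=20 →N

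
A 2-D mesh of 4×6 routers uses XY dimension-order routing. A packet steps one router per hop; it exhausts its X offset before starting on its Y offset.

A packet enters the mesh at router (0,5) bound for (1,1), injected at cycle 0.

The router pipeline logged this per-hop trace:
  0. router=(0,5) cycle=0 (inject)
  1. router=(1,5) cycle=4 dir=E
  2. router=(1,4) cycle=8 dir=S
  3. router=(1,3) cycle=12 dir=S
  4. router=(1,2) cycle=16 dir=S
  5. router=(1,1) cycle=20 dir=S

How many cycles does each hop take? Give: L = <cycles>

cyc[1] − cyc[0] = 4 − 0 = 4.
That increment is L by definition: L = 4.

L = 4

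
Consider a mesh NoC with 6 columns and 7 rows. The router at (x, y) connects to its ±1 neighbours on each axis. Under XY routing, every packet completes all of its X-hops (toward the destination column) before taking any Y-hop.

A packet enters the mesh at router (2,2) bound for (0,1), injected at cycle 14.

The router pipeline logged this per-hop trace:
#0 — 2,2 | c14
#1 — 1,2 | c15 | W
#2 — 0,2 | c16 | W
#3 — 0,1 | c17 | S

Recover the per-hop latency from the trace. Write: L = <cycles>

Between hops 0 and 1 the cycle counter advances 15 − 14 = 1.
That increment is L by definition: L = 1.

L = 1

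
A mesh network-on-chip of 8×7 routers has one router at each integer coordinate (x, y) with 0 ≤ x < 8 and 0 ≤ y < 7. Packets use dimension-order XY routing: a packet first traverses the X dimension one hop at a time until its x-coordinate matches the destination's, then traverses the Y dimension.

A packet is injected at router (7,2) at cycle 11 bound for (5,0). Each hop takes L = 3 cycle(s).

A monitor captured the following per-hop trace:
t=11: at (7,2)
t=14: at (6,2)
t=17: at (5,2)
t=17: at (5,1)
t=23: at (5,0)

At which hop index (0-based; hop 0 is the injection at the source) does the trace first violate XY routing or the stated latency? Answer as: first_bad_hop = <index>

first_bad_hop = 3

  1: Δx=-1 Δy=+0 Δt=3 [ok]
  2: Δx=-1 Δy=+0 Δt=3 [ok]
  3: Δx=+0 Δy=-1 Δt=0 [BAD: Δcyc=0≠L]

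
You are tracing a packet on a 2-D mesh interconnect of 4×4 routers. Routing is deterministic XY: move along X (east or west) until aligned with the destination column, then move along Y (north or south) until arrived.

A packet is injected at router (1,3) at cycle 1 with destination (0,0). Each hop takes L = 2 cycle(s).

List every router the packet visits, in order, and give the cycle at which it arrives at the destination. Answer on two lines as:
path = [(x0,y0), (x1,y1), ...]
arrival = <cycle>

path = [(1,3), (0,3), (0,2), (0,1), (0,0)]
arrival = 9

[0] x=1 y=3 t=1
[1] x=0 y=3 t=3 →W
[2] x=0 y=2 t=5 →S
[3] x=0 y=1 t=7 →S
[4] x=0 y=0 t=9 →S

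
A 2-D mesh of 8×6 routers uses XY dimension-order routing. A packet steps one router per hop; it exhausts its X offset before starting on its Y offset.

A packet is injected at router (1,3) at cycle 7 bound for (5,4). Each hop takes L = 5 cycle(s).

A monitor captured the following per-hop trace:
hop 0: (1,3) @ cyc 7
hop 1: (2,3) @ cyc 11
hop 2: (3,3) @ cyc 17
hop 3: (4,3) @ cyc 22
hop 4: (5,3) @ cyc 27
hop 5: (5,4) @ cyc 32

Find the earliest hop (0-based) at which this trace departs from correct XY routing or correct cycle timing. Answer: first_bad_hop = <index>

  1: Δx=+1 Δy=+0 Δt=4 [BAD: Δcyc=4≠L]

first_bad_hop = 1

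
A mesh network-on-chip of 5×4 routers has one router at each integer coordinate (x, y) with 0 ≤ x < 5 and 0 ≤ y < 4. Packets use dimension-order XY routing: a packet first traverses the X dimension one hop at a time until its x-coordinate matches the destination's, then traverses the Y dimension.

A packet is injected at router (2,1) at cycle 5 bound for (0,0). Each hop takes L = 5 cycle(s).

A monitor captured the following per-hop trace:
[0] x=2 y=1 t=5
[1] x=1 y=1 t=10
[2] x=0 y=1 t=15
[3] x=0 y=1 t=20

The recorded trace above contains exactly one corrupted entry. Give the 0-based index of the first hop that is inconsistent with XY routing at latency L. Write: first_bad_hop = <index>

hop 1: step (-1,+0), +5 cyc — ok
hop 2: step (-1,+0), +5 cyc — ok
hop 3: step (+0,+0), +5 cyc — BAD: non-unit step

first_bad_hop = 3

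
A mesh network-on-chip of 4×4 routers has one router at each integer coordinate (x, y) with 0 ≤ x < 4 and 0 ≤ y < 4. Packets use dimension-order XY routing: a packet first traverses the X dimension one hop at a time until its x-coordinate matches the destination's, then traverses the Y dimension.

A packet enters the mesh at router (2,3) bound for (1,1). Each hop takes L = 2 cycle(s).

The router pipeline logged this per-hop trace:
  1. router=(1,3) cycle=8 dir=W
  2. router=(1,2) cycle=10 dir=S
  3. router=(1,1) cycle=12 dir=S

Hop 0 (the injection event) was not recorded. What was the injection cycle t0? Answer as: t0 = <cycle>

Hop 1 reached at cycle 8; hop k is at t0 + k·L.
Therefore t0 = 8 − L = 6.

t0 = 6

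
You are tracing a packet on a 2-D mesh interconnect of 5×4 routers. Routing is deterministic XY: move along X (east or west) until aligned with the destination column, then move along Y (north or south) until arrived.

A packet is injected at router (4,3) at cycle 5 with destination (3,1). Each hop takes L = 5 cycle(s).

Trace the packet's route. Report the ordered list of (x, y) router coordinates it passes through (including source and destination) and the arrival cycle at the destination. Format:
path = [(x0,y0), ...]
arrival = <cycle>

path = [(4,3), (3,3), (3,2), (3,1)]
arrival = 20

t=5: at (4,3)
t=10: at (3,3) after W
t=15: at (3,2) after S
t=20: at (3,1) after S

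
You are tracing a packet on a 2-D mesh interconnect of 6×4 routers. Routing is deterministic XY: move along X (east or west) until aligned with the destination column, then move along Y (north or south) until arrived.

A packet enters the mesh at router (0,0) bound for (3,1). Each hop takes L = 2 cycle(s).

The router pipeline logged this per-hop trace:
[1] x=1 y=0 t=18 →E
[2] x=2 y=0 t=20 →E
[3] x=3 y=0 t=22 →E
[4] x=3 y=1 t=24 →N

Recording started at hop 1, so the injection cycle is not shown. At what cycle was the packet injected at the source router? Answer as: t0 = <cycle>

Hop 1 reached at cycle 18; hop k is at t0 + k·L.
Subtract one hop: t0 = 18 − 2 = 16.

t0 = 16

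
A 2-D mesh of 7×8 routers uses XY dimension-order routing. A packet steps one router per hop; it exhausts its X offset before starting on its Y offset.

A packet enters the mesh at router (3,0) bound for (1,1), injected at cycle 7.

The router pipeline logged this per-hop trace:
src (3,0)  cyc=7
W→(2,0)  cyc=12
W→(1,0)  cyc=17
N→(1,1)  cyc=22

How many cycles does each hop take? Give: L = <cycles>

L = 5

Δcyc across hop 0→1: 12 − 7 = 5.
Per-hop latency L = Δcyc = 5.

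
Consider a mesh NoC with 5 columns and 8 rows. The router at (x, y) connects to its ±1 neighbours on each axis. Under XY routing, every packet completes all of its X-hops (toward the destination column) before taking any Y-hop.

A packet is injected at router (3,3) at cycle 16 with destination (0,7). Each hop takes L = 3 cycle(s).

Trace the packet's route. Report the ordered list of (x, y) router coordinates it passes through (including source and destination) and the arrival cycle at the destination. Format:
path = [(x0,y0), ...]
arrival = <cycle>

path = [(3,3), (2,3), (1,3), (0,3), (0,4), (0,5), (0,6), (0,7)]
arrival = 37

t=16: at (3,3)
t=19: at (2,3) after W
t=22: at (1,3) after W
t=25: at (0,3) after W
t=28: at (0,4) after N
t=31: at (0,5) after N
t=34: at (0,6) after N
t=37: at (0,7) after N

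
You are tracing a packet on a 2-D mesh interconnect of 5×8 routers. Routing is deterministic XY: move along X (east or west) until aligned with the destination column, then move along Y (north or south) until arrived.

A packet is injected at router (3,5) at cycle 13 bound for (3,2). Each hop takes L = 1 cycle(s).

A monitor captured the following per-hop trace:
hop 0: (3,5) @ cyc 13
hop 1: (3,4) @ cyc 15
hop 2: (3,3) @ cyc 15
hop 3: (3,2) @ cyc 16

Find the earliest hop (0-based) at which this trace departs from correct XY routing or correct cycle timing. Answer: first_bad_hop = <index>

first_bad_hop = 1

hop 1: step (+0,-1), +2 cyc — BAD: Δcyc=2≠L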